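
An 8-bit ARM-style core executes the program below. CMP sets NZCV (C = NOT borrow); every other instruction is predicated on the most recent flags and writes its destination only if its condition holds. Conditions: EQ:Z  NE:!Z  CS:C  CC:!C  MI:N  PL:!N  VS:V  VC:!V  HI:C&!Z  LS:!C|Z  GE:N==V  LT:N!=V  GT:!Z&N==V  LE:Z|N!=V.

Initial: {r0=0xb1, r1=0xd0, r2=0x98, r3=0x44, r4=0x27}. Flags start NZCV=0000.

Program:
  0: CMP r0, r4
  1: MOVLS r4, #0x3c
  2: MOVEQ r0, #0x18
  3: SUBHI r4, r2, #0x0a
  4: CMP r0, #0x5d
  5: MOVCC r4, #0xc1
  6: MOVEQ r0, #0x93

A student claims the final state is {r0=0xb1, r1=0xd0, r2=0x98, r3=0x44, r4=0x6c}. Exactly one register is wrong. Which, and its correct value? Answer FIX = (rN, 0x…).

FIX = (r4, 0x8e)

[0] flags=1010 → (cmp)
[1] flags=1010 LS?F → skip
[2] flags=1010 EQ?F → skip
[3] flags=1010 HI?T → r4=0x8e
[4] flags=0011 → (cmp)
[5] flags=0011 CC?F → skip
[6] flags=0011 EQ?F → skip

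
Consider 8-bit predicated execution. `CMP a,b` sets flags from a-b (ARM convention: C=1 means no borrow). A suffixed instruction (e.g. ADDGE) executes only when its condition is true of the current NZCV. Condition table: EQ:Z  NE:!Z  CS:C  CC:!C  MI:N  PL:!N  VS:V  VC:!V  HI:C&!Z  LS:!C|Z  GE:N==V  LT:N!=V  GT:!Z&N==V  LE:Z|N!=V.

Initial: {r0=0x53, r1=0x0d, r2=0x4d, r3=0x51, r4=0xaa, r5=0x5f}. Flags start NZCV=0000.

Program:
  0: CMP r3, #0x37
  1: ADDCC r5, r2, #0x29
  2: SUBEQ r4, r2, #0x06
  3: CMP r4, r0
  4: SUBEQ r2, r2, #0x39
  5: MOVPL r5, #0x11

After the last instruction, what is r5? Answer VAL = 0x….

[0] flags=0010 → (cmp)
[1] flags=0010 CC?F → skip
[2] flags=0010 EQ?F → skip
[3] flags=0011 → (cmp)
[4] flags=0011 EQ?F → skip
[5] flags=0011 PL?T → r5=0x11

VAL = 0x11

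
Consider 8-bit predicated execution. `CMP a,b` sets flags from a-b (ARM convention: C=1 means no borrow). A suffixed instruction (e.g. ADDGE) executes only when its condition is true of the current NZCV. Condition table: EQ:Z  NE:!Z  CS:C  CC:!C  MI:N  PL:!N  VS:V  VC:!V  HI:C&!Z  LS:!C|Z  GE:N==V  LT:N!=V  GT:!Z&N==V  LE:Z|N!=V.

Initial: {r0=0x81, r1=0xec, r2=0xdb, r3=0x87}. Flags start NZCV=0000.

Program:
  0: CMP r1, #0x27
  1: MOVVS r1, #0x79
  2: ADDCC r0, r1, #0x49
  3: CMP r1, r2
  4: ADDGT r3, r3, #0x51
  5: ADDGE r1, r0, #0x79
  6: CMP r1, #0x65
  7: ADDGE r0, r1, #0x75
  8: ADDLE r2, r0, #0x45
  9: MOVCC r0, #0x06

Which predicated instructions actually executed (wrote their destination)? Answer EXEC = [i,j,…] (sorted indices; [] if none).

0: ✓ CMP  NZCV=1010
1: · MOVVS
2: · ADDCC
3: ✓ CMP  NZCV=0010
4: ✓ ADDGT  r3←0xd8
5: ✓ ADDGE  r1←0xfa
6: ✓ CMP  NZCV=1010
7: · ADDGE
8: ✓ ADDLE  r2←0xc6
9: · MOVCC

EXEC = [4,5,8]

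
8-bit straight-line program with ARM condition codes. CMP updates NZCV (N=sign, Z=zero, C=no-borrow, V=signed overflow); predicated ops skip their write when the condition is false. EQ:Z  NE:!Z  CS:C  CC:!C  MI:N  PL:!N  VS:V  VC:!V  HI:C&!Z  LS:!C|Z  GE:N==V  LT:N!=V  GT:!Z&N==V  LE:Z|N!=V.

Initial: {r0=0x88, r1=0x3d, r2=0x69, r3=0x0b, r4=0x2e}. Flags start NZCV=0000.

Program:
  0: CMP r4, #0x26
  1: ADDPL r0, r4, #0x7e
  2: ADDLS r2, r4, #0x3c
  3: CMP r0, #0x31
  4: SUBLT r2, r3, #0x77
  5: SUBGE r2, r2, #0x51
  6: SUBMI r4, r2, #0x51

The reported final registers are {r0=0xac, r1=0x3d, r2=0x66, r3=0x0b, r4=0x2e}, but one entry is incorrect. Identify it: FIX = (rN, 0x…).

FIX = (r2, 0x94)

0: ✓ CMP  NZCV=0010
1: ✓ ADDPL  r0←0xac
2: · ADDLS
3: ✓ CMP  NZCV=0011
4: ✓ SUBLT  r2←0x94
5: · SUBGE
6: · SUBMI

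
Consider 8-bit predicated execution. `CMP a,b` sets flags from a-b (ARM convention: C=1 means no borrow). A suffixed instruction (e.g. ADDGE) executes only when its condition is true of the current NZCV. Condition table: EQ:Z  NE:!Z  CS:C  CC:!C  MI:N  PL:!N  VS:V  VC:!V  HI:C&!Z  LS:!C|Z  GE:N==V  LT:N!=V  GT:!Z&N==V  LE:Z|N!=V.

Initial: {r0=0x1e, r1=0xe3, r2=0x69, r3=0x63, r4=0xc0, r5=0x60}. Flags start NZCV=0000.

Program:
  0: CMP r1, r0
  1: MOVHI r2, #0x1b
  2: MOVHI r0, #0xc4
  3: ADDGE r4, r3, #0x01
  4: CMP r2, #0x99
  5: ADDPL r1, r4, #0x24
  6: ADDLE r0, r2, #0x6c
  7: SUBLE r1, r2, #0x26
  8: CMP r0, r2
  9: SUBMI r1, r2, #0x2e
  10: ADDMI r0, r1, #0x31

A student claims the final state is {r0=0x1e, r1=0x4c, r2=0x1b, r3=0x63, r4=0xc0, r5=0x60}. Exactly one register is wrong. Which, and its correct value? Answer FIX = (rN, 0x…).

0: ✓ CMP  NZCV=1010
1: ✓ MOVHI  r2←0x1b
2: ✓ MOVHI  r0←0xc4
3: · ADDGE
4: ✓ CMP  NZCV=1001
5: · ADDPL
6: · ADDLE
7: · SUBLE
8: ✓ CMP  NZCV=1010
9: ✓ SUBMI  r1←0xed
10: ✓ ADDMI  r0←0x1e

FIX = (r1, 0xed)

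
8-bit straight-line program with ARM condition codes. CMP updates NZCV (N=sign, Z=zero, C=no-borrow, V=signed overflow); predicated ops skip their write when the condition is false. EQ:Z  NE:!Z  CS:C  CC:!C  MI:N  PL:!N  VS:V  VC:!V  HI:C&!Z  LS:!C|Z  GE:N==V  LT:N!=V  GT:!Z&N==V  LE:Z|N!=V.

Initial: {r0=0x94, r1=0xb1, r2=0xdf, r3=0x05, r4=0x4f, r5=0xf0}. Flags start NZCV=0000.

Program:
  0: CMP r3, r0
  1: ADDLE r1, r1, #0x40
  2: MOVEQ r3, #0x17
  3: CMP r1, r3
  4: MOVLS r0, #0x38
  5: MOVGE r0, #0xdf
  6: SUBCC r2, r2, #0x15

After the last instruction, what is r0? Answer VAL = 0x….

VAL = 0x94

0: ✓ CMP  NZCV=0000
1: · ADDLE
2: · MOVEQ
3: ✓ CMP  NZCV=1010
4: · MOVLS
5: · MOVGE
6: · SUBCC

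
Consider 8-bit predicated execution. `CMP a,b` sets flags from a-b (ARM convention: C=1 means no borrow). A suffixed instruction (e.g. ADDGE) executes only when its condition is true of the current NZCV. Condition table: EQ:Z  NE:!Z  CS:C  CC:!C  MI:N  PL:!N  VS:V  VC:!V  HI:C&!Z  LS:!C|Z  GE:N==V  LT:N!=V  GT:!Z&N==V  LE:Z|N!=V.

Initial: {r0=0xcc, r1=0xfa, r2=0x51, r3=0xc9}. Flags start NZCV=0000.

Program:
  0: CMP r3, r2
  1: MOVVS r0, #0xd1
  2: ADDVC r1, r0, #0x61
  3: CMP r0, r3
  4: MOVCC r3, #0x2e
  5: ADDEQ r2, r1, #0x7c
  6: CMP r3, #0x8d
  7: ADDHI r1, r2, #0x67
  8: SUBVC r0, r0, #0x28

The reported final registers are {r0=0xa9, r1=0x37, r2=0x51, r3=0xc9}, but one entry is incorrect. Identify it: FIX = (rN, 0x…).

[0] flags=0011 → (cmp)
[1] flags=0011 VS?T → r0=0xd1
[2] flags=0011 VC?F → skip
[3] flags=0010 → (cmp)
[4] flags=0010 CC?F → skip
[5] flags=0010 EQ?F → skip
[6] flags=0010 → (cmp)
[7] flags=0010 HI?T → r1=0xb8
[8] flags=0010 VC?T → r0=0xa9

FIX = (r1, 0xb8)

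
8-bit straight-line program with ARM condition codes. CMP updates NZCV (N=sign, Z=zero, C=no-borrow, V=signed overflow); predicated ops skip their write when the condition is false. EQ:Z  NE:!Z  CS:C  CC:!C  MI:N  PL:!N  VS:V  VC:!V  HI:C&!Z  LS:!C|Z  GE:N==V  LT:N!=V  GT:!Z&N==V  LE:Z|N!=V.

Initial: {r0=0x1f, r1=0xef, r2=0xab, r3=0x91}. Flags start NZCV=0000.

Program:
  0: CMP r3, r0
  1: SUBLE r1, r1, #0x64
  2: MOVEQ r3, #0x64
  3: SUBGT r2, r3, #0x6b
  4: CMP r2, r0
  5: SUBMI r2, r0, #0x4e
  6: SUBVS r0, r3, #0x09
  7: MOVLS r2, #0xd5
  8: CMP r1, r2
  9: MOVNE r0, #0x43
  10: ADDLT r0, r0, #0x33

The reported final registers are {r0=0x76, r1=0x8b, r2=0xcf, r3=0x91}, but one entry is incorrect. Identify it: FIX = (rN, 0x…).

FIX = (r2, 0xd1)

0: ✓ CMP  NZCV=0011
1: ✓ SUBLE  r1←0x8b
2: · MOVEQ
3: · SUBGT
4: ✓ CMP  NZCV=1010
5: ✓ SUBMI  r2←0xd1
6: · SUBVS
7: · MOVLS
8: ✓ CMP  NZCV=1000
9: ✓ MOVNE  r0←0x43
10: ✓ ADDLT  r0←0x76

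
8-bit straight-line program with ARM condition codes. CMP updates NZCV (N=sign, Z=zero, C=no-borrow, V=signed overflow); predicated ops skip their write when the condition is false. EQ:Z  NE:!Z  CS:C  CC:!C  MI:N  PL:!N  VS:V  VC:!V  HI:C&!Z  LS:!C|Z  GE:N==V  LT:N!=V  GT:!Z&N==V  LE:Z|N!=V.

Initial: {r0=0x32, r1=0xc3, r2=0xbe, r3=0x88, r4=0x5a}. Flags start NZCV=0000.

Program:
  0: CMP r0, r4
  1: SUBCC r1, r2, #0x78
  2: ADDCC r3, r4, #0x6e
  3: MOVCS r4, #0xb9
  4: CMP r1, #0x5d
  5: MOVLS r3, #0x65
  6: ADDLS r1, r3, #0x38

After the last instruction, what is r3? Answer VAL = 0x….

VAL = 0x65

0: ✓ CMP  NZCV=1000
1: ✓ SUBCC  r1←0x46
2: ✓ ADDCC  r3←0xc8
3: · MOVCS
4: ✓ CMP  NZCV=1000
5: ✓ MOVLS  r3←0x65
6: ✓ ADDLS  r1←0x9d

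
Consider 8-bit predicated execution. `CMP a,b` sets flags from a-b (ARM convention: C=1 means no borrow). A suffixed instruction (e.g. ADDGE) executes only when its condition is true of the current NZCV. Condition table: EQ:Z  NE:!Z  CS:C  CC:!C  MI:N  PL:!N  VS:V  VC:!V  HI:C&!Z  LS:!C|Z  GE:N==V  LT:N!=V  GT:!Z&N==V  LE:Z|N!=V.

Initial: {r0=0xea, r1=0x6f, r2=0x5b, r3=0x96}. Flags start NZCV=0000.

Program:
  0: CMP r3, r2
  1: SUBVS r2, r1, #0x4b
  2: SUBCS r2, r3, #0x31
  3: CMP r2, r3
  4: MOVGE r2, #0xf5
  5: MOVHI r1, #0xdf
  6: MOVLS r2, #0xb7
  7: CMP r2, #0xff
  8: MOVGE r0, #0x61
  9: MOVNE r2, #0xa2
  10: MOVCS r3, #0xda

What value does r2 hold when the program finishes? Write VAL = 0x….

0: ✓ CMP  NZCV=0011
1: ✓ SUBVS  r2←0x24
2: ✓ SUBCS  r2←0x65
3: ✓ CMP  NZCV=1001
4: ✓ MOVGE  r2←0xf5
5: · MOVHI
6: ✓ MOVLS  r2←0xb7
7: ✓ CMP  NZCV=1000
8: · MOVGE
9: ✓ MOVNE  r2←0xa2
10: · MOVCS

VAL = 0xa2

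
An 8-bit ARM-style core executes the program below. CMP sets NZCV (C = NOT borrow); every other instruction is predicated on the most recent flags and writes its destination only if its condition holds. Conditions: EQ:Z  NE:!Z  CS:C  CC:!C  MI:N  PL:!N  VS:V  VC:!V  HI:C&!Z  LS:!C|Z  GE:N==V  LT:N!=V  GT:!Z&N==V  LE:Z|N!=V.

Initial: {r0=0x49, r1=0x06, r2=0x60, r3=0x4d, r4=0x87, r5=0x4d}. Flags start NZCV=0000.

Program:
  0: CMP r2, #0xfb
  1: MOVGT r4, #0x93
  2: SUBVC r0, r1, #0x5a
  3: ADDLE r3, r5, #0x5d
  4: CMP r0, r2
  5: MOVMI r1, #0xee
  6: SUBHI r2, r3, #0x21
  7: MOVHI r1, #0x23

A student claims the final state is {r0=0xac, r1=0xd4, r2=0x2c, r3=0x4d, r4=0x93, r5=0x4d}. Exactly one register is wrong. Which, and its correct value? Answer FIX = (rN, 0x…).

[0] flags=0000 → (cmp)
[1] flags=0000 GT?T → r4=0x93
[2] flags=0000 VC?T → r0=0xac
[3] flags=0000 LE?F → skip
[4] flags=0011 → (cmp)
[5] flags=0011 MI?F → skip
[6] flags=0011 HI?T → r2=0x2c
[7] flags=0011 HI?T → r1=0x23

FIX = (r1, 0x23)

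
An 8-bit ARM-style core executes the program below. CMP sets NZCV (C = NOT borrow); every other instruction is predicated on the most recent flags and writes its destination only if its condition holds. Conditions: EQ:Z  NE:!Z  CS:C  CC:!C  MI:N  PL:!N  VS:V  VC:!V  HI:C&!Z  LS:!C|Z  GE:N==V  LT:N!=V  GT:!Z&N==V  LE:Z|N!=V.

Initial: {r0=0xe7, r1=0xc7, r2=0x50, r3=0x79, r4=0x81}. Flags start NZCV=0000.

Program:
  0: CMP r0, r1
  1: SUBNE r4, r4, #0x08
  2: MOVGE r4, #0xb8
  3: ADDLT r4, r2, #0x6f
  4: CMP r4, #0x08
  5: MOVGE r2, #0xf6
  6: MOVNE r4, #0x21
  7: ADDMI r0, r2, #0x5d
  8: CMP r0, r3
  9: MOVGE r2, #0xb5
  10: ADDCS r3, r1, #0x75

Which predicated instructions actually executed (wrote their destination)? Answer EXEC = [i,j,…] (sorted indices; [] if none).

[0] flags=0010 → (cmp)
[1] flags=0010 NE?T → r4=0x79
[2] flags=0010 GE?T → r4=0xb8
[3] flags=0010 LT?F → skip
[4] flags=1010 → (cmp)
[5] flags=1010 GE?F → skip
[6] flags=1010 NE?T → r4=0x21
[7] flags=1010 MI?T → r0=0xad
[8] flags=0011 → (cmp)
[9] flags=0011 GE?F → skip
[10] flags=0011 CS?T → r3=0x3c

EXEC = [1,2,6,7,10]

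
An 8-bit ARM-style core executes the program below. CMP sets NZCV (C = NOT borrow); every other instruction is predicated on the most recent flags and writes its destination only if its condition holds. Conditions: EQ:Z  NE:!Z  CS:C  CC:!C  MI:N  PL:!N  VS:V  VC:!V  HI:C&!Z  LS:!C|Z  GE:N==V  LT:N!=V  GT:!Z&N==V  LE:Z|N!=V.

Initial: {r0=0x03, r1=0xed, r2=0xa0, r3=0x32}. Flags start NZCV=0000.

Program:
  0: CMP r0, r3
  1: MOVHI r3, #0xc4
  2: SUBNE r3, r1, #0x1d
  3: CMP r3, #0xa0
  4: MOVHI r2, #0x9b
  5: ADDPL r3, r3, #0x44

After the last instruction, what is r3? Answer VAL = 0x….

VAL = 0x14

0: ✓ CMP  NZCV=1000
1: · MOVHI
2: ✓ SUBNE  r3←0xd0
3: ✓ CMP  NZCV=0010
4: ✓ MOVHI  r2←0x9b
5: ✓ ADDPL  r3←0x14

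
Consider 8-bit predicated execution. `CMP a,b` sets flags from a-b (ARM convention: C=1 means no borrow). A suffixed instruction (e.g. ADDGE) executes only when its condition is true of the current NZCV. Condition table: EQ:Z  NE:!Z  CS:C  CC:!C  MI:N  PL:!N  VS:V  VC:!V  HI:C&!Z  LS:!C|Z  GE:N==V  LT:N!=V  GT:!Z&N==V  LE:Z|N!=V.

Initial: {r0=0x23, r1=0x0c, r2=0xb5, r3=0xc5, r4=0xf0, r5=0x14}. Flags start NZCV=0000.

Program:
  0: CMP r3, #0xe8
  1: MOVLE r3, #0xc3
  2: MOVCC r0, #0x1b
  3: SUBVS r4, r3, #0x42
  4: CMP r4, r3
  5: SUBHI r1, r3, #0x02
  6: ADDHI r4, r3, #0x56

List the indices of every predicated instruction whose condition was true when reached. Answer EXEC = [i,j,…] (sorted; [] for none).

[0] flags=1000 → (cmp)
[1] flags=1000 LE?T → r3=0xc3
[2] flags=1000 CC?T → r0=0x1b
[3] flags=1000 VS?F → skip
[4] flags=0010 → (cmp)
[5] flags=0010 HI?T → r1=0xc1
[6] flags=0010 HI?T → r4=0x19

EXEC = [1,2,5,6]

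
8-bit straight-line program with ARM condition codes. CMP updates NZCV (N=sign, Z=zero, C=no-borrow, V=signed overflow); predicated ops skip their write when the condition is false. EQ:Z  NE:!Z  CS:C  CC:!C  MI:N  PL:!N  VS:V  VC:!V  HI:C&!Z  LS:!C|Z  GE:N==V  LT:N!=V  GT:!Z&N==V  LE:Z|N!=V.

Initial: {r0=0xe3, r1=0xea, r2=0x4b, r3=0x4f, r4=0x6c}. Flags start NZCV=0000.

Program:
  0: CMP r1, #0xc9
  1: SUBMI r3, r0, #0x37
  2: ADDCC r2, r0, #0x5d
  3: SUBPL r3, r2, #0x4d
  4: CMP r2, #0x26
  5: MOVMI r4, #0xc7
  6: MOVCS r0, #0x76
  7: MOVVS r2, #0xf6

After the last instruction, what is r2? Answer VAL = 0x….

0: ✓ CMP  NZCV=0010
1: · SUBMI
2: · ADDCC
3: ✓ SUBPL  r3←0xfe
4: ✓ CMP  NZCV=0010
5: · MOVMI
6: ✓ MOVCS  r0←0x76
7: · MOVVS

VAL = 0x4b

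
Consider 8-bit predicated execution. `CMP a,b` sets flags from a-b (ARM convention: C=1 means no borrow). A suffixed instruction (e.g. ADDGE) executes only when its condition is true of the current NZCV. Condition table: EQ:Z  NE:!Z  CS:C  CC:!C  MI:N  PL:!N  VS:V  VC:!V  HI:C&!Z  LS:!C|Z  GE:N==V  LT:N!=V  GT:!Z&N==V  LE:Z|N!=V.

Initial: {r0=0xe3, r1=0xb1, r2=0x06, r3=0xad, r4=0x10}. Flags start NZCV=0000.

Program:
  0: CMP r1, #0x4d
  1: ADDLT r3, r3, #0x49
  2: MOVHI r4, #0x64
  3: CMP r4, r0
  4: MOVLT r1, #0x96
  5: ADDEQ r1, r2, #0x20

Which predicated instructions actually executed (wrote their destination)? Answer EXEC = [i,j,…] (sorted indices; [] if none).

EXEC = [1,2]

[0] flags=0011 → (cmp)
[1] flags=0011 LT?T → r3=0xf6
[2] flags=0011 HI?T → r4=0x64
[3] flags=1001 → (cmp)
[4] flags=1001 LT?F → skip
[5] flags=1001 EQ?F → skip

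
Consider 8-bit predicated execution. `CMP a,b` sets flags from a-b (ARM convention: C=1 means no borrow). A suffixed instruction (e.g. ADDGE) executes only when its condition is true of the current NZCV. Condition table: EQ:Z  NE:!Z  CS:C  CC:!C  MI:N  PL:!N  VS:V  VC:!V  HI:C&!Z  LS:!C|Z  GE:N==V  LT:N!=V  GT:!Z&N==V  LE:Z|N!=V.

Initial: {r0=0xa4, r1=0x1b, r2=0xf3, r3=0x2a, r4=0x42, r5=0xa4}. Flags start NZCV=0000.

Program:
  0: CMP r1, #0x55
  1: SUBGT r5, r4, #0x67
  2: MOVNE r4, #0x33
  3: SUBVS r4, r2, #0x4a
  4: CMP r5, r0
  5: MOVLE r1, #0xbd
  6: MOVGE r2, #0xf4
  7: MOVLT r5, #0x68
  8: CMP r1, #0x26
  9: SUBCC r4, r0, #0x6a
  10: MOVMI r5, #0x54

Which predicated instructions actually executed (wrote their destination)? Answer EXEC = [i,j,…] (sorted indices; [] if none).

0: ✓ CMP  NZCV=1000
1: · SUBGT
2: ✓ MOVNE  r4←0x33
3: · SUBVS
4: ✓ CMP  NZCV=0110
5: ✓ MOVLE  r1←0xbd
6: ✓ MOVGE  r2←0xf4
7: · MOVLT
8: ✓ CMP  NZCV=1010
9: · SUBCC
10: ✓ MOVMI  r5←0x54

EXEC = [2,5,6,10]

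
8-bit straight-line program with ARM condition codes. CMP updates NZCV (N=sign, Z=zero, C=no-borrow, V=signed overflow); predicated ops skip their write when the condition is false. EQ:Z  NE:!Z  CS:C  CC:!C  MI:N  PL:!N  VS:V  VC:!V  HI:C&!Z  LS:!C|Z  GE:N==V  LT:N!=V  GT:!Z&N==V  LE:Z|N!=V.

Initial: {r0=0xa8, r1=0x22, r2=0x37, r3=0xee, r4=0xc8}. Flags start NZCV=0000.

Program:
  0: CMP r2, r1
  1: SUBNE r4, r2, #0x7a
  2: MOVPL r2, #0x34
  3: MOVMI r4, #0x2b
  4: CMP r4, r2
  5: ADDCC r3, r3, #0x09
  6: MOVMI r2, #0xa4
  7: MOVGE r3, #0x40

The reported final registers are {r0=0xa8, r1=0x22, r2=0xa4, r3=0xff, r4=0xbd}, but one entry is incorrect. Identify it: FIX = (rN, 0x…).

[0] flags=0010 → (cmp)
[1] flags=0010 NE?T → r4=0xbd
[2] flags=0010 PL?T → r2=0x34
[3] flags=0010 MI?F → skip
[4] flags=1010 → (cmp)
[5] flags=1010 CC?F → skip
[6] flags=1010 MI?T → r2=0xa4
[7] flags=1010 GE?F → skip

FIX = (r3, 0xee)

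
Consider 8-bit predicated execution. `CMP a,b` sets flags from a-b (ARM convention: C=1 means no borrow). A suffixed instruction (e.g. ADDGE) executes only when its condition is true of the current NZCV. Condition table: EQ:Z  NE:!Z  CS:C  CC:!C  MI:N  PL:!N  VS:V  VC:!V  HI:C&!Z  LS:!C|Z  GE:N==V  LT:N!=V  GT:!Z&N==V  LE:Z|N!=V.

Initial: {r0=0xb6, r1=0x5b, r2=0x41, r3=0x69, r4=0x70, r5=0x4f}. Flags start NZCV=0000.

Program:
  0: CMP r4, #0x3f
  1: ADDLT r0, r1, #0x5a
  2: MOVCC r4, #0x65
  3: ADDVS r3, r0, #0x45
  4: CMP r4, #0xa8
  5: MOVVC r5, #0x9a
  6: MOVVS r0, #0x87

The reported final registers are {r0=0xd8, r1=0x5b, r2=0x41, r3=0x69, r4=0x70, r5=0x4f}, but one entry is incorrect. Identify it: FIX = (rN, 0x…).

0: ✓ CMP  NZCV=0010
1: · ADDLT
2: · MOVCC
3: · ADDVS
4: ✓ CMP  NZCV=1001
5: · MOVVC
6: ✓ MOVVS  r0←0x87

FIX = (r0, 0x87)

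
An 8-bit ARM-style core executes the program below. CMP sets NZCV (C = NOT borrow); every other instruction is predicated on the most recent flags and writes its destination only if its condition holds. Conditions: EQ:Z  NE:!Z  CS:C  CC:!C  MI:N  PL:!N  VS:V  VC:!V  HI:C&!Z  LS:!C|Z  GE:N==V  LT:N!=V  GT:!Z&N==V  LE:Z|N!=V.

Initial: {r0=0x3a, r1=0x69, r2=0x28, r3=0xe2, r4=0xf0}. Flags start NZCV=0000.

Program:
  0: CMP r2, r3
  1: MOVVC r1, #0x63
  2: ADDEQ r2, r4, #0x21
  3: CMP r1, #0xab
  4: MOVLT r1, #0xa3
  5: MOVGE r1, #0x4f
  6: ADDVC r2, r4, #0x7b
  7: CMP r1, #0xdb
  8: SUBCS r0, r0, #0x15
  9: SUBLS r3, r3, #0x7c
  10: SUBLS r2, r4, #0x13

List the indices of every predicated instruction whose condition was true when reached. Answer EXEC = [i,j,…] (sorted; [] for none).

EXEC = [1,5,9,10]

0: ✓ CMP  NZCV=0000
1: ✓ MOVVC  r1←0x63
2: · ADDEQ
3: ✓ CMP  NZCV=1001
4: · MOVLT
5: ✓ MOVGE  r1←0x4f
6: · ADDVC
7: ✓ CMP  NZCV=0000
8: · SUBCS
9: ✓ SUBLS  r3←0x66
10: ✓ SUBLS  r2←0xdd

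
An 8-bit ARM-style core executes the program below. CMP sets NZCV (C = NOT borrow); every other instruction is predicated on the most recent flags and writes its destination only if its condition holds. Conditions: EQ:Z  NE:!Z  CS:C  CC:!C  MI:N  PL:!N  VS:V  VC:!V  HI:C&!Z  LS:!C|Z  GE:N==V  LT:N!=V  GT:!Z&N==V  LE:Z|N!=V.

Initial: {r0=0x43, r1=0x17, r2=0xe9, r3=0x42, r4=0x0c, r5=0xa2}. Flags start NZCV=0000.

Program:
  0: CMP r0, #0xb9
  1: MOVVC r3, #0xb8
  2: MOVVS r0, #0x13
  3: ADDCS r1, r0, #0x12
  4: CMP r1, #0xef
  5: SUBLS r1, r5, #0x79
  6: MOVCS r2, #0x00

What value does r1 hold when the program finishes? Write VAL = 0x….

VAL = 0x29

[0] flags=1001 → (cmp)
[1] flags=1001 VC?F → skip
[2] flags=1001 VS?T → r0=0x13
[3] flags=1001 CS?F → skip
[4] flags=0000 → (cmp)
[5] flags=0000 LS?T → r1=0x29
[6] flags=0000 CS?F → skip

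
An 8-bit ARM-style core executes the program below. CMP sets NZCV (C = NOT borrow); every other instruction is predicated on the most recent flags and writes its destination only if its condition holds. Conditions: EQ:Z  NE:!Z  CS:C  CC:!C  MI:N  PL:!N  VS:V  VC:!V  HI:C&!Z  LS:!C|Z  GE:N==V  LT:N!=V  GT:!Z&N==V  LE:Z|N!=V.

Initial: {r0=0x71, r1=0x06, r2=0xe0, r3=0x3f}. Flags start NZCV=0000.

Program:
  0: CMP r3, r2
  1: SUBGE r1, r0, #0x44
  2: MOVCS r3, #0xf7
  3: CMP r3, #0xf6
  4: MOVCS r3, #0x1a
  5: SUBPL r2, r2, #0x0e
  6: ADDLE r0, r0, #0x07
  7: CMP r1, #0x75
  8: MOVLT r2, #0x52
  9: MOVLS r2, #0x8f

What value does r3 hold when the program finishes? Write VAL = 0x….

[0] flags=0000 → (cmp)
[1] flags=0000 GE?T → r1=0x2d
[2] flags=0000 CS?F → skip
[3] flags=0000 → (cmp)
[4] flags=0000 CS?F → skip
[5] flags=0000 PL?T → r2=0xd2
[6] flags=0000 LE?F → skip
[7] flags=1000 → (cmp)
[8] flags=1000 LT?T → r2=0x52
[9] flags=1000 LS?T → r2=0x8f

VAL = 0x3f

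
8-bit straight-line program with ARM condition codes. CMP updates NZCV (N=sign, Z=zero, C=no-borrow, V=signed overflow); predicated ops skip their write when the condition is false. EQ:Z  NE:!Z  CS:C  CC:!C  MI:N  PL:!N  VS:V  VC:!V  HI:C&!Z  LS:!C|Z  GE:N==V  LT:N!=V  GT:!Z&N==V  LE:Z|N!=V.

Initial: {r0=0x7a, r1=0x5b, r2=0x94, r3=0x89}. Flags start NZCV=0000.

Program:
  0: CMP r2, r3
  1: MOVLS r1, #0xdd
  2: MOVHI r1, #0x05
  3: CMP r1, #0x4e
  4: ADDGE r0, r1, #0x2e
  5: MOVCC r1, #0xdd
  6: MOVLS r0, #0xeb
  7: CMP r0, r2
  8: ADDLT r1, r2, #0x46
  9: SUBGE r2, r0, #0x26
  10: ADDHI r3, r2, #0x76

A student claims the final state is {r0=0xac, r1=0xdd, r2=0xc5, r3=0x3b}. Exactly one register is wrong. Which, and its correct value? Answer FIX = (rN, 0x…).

[0] flags=0010 → (cmp)
[1] flags=0010 LS?F → skip
[2] flags=0010 HI?T → r1=0x05
[3] flags=1000 → (cmp)
[4] flags=1000 GE?F → skip
[5] flags=1000 CC?T → r1=0xdd
[6] flags=1000 LS?T → r0=0xeb
[7] flags=0010 → (cmp)
[8] flags=0010 LT?F → skip
[9] flags=0010 GE?T → r2=0xc5
[10] flags=0010 HI?T → r3=0x3b

FIX = (r0, 0xeb)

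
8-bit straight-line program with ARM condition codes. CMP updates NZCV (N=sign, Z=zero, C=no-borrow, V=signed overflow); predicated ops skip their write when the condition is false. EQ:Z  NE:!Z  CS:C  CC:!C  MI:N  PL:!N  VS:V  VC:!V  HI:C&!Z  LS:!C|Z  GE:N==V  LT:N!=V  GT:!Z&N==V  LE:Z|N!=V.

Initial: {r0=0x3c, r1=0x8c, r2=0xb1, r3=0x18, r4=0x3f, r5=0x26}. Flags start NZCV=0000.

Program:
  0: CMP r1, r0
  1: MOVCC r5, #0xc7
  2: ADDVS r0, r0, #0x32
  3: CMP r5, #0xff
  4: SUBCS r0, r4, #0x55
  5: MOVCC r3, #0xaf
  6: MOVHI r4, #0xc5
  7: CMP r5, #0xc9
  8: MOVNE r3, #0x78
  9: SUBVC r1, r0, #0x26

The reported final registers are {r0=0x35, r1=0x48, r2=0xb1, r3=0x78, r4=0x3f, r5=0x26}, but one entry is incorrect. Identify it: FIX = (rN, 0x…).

0: ✓ CMP  NZCV=0011
1: · MOVCC
2: ✓ ADDVS  r0←0x6e
3: ✓ CMP  NZCV=0000
4: · SUBCS
5: ✓ MOVCC  r3←0xaf
6: · MOVHI
7: ✓ CMP  NZCV=0000
8: ✓ MOVNE  r3←0x78
9: ✓ SUBVC  r1←0x48

FIX = (r0, 0x6e)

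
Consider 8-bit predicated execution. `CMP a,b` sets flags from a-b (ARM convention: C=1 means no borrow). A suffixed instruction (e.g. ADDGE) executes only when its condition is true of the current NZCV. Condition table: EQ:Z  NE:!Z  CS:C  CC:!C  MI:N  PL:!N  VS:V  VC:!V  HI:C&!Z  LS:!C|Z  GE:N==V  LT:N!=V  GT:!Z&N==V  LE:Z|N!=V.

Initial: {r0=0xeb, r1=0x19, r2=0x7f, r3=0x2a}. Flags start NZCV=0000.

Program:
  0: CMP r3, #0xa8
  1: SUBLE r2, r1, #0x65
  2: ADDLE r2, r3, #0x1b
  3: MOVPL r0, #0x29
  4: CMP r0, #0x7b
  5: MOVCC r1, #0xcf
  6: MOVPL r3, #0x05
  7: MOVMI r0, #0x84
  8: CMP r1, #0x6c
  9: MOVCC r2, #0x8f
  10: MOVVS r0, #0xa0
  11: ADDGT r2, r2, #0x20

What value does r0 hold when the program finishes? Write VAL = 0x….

VAL = 0xeb

0: ✓ CMP  NZCV=1001
1: · SUBLE
2: · ADDLE
3: · MOVPL
4: ✓ CMP  NZCV=0011
5: · MOVCC
6: ✓ MOVPL  r3←0x05
7: · MOVMI
8: ✓ CMP  NZCV=1000
9: ✓ MOVCC  r2←0x8f
10: · MOVVS
11: · ADDGT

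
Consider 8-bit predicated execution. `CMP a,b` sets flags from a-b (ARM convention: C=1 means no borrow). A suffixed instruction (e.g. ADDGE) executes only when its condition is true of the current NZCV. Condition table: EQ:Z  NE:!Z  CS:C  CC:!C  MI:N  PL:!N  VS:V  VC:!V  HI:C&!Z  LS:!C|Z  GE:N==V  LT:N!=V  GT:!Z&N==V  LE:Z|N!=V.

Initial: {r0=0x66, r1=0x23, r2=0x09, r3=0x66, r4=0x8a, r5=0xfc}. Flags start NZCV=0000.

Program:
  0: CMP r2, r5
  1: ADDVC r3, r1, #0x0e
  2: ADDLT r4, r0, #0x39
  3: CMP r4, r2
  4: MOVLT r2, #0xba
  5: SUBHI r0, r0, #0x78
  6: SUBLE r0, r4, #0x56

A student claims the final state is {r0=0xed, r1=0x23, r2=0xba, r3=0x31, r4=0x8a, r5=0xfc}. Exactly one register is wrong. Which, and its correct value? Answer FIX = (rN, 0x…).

FIX = (r0, 0x34)

0: ✓ CMP  NZCV=0000
1: ✓ ADDVC  r3←0x31
2: · ADDLT
3: ✓ CMP  NZCV=1010
4: ✓ MOVLT  r2←0xba
5: ✓ SUBHI  r0←0xee
6: ✓ SUBLE  r0←0x34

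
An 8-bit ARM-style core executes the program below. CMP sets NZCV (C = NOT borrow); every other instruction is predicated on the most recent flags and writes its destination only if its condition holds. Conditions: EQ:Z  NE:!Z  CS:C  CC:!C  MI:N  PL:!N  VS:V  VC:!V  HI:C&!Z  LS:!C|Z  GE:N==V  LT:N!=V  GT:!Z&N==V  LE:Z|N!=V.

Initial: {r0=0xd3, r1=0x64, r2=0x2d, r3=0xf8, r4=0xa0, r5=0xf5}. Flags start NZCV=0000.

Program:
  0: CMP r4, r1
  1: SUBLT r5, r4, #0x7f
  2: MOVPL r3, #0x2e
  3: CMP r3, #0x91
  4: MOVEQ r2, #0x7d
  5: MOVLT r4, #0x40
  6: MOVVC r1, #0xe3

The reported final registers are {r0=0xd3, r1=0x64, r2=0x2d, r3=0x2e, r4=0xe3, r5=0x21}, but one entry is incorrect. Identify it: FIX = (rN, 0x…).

0: ✓ CMP  NZCV=0011
1: ✓ SUBLT  r5←0x21
2: ✓ MOVPL  r3←0x2e
3: ✓ CMP  NZCV=1001
4: · MOVEQ
5: · MOVLT
6: · MOVVC

FIX = (r4, 0xa0)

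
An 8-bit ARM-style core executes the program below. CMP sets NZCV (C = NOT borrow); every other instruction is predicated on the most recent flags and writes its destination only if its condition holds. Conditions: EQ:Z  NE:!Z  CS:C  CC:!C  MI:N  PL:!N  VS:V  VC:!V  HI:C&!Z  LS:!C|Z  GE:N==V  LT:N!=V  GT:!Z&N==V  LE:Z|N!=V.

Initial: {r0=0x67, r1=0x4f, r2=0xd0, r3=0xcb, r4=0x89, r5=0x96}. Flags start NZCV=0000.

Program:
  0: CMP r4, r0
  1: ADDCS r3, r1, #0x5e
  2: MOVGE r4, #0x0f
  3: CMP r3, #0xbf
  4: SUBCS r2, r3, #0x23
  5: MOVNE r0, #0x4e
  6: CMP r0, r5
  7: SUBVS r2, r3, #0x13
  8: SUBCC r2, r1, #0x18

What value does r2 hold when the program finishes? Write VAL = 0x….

0: ✓ CMP  NZCV=0011
1: ✓ ADDCS  r3←0xad
2: · MOVGE
3: ✓ CMP  NZCV=1000
4: · SUBCS
5: ✓ MOVNE  r0←0x4e
6: ✓ CMP  NZCV=1001
7: ✓ SUBVS  r2←0x9a
8: ✓ SUBCC  r2←0x37

VAL = 0x37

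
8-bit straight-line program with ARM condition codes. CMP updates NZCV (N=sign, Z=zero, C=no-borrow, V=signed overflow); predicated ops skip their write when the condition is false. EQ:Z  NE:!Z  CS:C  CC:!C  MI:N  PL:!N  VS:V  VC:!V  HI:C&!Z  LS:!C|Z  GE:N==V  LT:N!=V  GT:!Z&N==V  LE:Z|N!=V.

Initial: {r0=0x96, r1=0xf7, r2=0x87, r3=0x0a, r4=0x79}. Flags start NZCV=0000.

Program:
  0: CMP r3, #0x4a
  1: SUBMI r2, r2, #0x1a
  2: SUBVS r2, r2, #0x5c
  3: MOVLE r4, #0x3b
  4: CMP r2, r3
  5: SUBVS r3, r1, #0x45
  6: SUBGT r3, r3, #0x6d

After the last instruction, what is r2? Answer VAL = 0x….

VAL = 0x6d

[0] flags=1000 → (cmp)
[1] flags=1000 MI?T → r2=0x6d
[2] flags=1000 VS?F → skip
[3] flags=1000 LE?T → r4=0x3b
[4] flags=0010 → (cmp)
[5] flags=0010 VS?F → skip
[6] flags=0010 GT?T → r3=0x9d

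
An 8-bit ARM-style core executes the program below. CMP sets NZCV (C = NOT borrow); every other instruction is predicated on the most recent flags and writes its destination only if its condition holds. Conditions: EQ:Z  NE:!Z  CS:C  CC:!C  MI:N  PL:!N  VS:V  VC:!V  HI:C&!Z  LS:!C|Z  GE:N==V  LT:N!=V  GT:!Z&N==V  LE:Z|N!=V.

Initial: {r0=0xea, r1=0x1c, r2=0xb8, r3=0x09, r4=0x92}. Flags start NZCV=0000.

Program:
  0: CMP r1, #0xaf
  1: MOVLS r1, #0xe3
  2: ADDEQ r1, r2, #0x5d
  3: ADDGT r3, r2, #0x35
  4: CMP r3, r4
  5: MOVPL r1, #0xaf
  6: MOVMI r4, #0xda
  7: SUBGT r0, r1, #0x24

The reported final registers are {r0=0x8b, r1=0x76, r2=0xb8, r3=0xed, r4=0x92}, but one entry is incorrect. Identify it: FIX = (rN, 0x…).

[0] flags=0000 → (cmp)
[1] flags=0000 LS?T → r1=0xe3
[2] flags=0000 EQ?F → skip
[3] flags=0000 GT?T → r3=0xed
[4] flags=0010 → (cmp)
[5] flags=0010 PL?T → r1=0xaf
[6] flags=0010 MI?F → skip
[7] flags=0010 GT?T → r0=0x8b

FIX = (r1, 0xaf)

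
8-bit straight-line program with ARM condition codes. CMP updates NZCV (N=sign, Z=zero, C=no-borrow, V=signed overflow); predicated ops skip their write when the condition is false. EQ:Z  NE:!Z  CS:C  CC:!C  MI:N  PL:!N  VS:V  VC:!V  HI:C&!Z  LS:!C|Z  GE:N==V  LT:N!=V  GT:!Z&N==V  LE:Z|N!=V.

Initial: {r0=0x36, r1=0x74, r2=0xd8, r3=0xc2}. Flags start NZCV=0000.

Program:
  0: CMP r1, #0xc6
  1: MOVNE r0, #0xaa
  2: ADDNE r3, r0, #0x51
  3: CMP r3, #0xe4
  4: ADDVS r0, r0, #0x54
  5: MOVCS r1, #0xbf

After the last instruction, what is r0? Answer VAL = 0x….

VAL = 0xaa

0: ✓ CMP  NZCV=1001
1: ✓ MOVNE  r0←0xaa
2: ✓ ADDNE  r3←0xfb
3: ✓ CMP  NZCV=0010
4: · ADDVS
5: ✓ MOVCS  r1←0xbf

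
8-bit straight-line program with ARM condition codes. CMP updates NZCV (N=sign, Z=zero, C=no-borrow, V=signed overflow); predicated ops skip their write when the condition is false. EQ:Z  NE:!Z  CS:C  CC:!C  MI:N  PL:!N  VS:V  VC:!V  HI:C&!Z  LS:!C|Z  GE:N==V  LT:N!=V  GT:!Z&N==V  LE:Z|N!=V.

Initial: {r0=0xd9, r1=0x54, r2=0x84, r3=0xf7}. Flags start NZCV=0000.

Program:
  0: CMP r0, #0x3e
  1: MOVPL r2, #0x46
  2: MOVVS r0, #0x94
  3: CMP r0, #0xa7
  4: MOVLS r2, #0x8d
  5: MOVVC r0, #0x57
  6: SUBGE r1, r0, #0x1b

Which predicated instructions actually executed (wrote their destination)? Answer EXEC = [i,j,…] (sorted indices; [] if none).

[0] flags=1010 → (cmp)
[1] flags=1010 PL?F → skip
[2] flags=1010 VS?F → skip
[3] flags=0010 → (cmp)
[4] flags=0010 LS?F → skip
[5] flags=0010 VC?T → r0=0x57
[6] flags=0010 GE?T → r1=0x3c

EXEC = [5,6]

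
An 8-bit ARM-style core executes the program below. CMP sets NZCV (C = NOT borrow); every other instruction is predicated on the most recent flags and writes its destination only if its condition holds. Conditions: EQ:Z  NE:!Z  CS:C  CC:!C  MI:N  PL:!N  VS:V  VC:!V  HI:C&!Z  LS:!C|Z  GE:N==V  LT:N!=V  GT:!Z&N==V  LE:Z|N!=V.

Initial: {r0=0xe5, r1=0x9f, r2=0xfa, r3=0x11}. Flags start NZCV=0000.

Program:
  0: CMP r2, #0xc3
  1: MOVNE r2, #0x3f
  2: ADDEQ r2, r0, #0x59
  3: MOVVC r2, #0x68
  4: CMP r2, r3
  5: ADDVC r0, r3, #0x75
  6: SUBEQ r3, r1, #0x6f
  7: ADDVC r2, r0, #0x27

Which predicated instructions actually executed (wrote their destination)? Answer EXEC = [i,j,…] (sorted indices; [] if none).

EXEC = [1,3,5,7]

0: ✓ CMP  NZCV=0010
1: ✓ MOVNE  r2←0x3f
2: · ADDEQ
3: ✓ MOVVC  r2←0x68
4: ✓ CMP  NZCV=0010
5: ✓ ADDVC  r0←0x86
6: · SUBEQ
7: ✓ ADDVC  r2←0xad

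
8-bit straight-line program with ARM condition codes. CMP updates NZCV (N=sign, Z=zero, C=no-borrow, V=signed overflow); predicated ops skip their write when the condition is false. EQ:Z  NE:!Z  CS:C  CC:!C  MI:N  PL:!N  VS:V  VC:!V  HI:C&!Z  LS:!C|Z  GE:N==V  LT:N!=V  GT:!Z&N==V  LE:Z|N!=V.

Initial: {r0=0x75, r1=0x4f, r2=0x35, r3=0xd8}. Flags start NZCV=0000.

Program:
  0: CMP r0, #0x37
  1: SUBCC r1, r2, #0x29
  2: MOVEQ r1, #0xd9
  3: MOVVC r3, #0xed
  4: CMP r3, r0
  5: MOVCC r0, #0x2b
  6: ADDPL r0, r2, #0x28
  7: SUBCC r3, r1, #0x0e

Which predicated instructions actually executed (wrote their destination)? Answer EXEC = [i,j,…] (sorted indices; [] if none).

EXEC = [3,6]

[0] flags=0010 → (cmp)
[1] flags=0010 CC?F → skip
[2] flags=0010 EQ?F → skip
[3] flags=0010 VC?T → r3=0xed
[4] flags=0011 → (cmp)
[5] flags=0011 CC?F → skip
[6] flags=0011 PL?T → r0=0x5d
[7] flags=0011 CC?F → skip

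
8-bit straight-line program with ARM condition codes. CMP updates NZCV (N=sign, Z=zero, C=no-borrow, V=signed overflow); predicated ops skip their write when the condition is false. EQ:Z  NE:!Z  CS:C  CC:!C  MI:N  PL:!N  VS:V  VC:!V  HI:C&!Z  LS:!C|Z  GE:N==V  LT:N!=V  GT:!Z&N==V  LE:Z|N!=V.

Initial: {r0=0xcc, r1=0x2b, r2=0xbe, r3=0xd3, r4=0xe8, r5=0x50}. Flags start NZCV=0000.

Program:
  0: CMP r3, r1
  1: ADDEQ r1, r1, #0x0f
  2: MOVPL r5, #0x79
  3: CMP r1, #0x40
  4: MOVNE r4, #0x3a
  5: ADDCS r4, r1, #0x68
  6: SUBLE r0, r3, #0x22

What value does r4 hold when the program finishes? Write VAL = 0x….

VAL = 0x3a

0: ✓ CMP  NZCV=1010
1: · ADDEQ
2: · MOVPL
3: ✓ CMP  NZCV=1000
4: ✓ MOVNE  r4←0x3a
5: · ADDCS
6: ✓ SUBLE  r0←0xb1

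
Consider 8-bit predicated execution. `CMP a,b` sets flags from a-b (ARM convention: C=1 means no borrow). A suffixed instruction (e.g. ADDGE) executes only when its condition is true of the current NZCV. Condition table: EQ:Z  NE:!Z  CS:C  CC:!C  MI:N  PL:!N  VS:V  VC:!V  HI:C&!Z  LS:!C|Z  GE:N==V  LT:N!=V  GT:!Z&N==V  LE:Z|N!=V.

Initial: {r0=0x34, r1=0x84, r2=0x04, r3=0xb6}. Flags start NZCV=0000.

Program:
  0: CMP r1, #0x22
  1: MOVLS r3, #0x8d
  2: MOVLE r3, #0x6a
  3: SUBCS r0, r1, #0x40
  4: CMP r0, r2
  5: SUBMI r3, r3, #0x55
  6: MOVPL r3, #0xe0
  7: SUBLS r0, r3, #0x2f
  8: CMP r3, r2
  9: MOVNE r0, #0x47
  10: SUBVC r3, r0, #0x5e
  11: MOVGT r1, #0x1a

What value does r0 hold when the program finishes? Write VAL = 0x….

0: ✓ CMP  NZCV=0011
1: · MOVLS
2: ✓ MOVLE  r3←0x6a
3: ✓ SUBCS  r0←0x44
4: ✓ CMP  NZCV=0010
5: · SUBMI
6: ✓ MOVPL  r3←0xe0
7: · SUBLS
8: ✓ CMP  NZCV=1010
9: ✓ MOVNE  r0←0x47
10: ✓ SUBVC  r3←0xe9
11: · MOVGT

VAL = 0x47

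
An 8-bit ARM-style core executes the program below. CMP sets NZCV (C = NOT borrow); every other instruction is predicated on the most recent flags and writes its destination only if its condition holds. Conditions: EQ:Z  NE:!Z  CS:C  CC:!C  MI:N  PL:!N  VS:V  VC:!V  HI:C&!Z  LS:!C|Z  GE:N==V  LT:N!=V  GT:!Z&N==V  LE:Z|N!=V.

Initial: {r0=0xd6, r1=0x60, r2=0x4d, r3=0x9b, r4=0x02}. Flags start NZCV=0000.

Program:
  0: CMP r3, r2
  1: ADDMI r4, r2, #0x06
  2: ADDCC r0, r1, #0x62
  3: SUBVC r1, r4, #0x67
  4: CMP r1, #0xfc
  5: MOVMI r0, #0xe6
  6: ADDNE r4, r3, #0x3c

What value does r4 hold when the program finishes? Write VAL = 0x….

[0] flags=0011 → (cmp)
[1] flags=0011 MI?F → skip
[2] flags=0011 CC?F → skip
[3] flags=0011 VC?F → skip
[4] flags=0000 → (cmp)
[5] flags=0000 MI?F → skip
[6] flags=0000 NE?T → r4=0xd7

VAL = 0xd7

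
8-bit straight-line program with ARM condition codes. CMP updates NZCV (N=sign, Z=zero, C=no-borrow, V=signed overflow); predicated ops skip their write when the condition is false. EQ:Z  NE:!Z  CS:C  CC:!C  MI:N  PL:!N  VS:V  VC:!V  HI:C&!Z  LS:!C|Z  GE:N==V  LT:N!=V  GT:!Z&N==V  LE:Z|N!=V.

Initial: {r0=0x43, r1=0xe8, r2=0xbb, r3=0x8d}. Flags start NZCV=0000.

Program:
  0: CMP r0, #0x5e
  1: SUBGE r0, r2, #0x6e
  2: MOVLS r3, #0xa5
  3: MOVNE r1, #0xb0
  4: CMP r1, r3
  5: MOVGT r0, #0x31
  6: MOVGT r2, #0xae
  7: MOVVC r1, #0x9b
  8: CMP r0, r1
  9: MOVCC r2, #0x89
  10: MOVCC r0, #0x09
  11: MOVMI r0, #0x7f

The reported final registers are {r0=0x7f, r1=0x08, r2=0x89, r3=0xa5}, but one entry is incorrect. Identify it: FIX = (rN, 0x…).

[0] flags=1000 → (cmp)
[1] flags=1000 GE?F → skip
[2] flags=1000 LS?T → r3=0xa5
[3] flags=1000 NE?T → r1=0xb0
[4] flags=0010 → (cmp)
[5] flags=0010 GT?T → r0=0x31
[6] flags=0010 GT?T → r2=0xae
[7] flags=0010 VC?T → r1=0x9b
[8] flags=1001 → (cmp)
[9] flags=1001 CC?T → r2=0x89
[10] flags=1001 CC?T → r0=0x09
[11] flags=1001 MI?T → r0=0x7f

FIX = (r1, 0x9b)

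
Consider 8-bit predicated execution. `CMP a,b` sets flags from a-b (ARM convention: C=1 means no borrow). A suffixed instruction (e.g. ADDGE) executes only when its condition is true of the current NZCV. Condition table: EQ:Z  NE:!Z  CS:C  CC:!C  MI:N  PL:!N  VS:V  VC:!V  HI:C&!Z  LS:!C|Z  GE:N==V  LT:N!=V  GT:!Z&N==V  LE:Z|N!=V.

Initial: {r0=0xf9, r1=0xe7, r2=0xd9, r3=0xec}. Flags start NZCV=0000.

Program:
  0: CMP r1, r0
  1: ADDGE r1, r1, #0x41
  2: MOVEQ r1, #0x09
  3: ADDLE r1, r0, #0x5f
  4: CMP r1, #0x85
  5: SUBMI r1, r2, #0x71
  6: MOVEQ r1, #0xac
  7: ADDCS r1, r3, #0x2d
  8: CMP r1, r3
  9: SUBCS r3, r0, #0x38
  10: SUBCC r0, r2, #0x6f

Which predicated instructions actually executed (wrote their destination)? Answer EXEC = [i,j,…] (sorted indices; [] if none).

EXEC = [3,5,10]

0: ✓ CMP  NZCV=1000
1: · ADDGE
2: · MOVEQ
3: ✓ ADDLE  r1←0x58
4: ✓ CMP  NZCV=1001
5: ✓ SUBMI  r1←0x68
6: · MOVEQ
7: · ADDCS
8: ✓ CMP  NZCV=0000
9: · SUBCS
10: ✓ SUBCC  r0←0x6a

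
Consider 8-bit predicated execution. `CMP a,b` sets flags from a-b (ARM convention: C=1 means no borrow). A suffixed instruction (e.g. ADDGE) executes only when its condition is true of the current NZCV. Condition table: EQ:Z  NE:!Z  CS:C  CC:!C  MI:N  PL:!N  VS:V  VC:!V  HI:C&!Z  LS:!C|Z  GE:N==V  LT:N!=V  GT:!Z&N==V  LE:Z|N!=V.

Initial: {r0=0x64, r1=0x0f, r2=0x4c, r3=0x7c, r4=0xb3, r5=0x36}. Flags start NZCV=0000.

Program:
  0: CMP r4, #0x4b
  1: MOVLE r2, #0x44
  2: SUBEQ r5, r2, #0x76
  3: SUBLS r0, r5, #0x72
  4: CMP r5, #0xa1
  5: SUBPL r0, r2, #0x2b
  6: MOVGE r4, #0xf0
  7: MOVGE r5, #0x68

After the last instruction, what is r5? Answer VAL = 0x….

[0] flags=0011 → (cmp)
[1] flags=0011 LE?T → r2=0x44
[2] flags=0011 EQ?F → skip
[3] flags=0011 LS?F → skip
[4] flags=1001 → (cmp)
[5] flags=1001 PL?F → skip
[6] flags=1001 GE?T → r4=0xf0
[7] flags=1001 GE?T → r5=0x68

VAL = 0x68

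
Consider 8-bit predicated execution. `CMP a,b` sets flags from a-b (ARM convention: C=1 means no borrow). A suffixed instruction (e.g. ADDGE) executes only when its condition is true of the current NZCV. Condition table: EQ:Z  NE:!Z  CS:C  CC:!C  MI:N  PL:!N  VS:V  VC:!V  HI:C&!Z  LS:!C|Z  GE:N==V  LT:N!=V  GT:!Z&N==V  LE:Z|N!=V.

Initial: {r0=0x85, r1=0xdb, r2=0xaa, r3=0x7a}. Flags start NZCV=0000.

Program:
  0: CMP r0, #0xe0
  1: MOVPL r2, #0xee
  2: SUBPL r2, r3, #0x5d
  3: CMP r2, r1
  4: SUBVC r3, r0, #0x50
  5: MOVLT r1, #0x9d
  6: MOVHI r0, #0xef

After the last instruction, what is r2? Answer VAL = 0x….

[0] flags=1000 → (cmp)
[1] flags=1000 PL?F → skip
[2] flags=1000 PL?F → skip
[3] flags=1000 → (cmp)
[4] flags=1000 VC?T → r3=0x35
[5] flags=1000 LT?T → r1=0x9d
[6] flags=1000 HI?F → skip

VAL = 0xaa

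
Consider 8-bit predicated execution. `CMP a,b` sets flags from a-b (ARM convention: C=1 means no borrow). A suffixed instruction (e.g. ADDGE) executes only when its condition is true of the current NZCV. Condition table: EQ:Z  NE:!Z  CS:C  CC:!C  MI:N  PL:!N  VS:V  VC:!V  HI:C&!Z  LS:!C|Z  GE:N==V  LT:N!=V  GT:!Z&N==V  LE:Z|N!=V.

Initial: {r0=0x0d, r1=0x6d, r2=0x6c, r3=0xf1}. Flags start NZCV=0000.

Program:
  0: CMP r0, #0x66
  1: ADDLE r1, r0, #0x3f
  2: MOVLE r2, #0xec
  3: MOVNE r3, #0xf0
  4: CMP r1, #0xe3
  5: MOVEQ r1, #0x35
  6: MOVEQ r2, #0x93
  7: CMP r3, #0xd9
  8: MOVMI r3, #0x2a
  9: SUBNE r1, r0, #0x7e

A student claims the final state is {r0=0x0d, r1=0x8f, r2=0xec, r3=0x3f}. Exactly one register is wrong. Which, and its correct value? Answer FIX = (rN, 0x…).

0: ✓ CMP  NZCV=1000
1: ✓ ADDLE  r1←0x4c
2: ✓ MOVLE  r2←0xec
3: ✓ MOVNE  r3←0xf0
4: ✓ CMP  NZCV=0000
5: · MOVEQ
6: · MOVEQ
7: ✓ CMP  NZCV=0010
8: · MOVMI
9: ✓ SUBNE  r1←0x8f

FIX = (r3, 0xf0)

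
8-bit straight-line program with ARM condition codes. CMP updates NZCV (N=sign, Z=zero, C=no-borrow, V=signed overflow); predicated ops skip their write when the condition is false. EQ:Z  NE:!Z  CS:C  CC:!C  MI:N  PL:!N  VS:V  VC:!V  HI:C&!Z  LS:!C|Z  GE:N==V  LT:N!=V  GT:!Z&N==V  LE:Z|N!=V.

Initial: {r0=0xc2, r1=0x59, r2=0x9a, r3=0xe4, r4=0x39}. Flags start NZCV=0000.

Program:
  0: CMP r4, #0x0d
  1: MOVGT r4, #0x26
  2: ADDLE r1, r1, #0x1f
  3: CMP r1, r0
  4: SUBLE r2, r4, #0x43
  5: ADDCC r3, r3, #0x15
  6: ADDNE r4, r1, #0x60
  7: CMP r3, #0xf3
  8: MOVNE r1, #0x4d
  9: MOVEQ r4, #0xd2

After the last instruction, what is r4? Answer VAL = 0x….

VAL = 0xb9

0: ✓ CMP  NZCV=0010
1: ✓ MOVGT  r4←0x26
2: · ADDLE
3: ✓ CMP  NZCV=1001
4: · SUBLE
5: ✓ ADDCC  r3←0xf9
6: ✓ ADDNE  r4←0xb9
7: ✓ CMP  NZCV=0010
8: ✓ MOVNE  r1←0x4d
9: · MOVEQ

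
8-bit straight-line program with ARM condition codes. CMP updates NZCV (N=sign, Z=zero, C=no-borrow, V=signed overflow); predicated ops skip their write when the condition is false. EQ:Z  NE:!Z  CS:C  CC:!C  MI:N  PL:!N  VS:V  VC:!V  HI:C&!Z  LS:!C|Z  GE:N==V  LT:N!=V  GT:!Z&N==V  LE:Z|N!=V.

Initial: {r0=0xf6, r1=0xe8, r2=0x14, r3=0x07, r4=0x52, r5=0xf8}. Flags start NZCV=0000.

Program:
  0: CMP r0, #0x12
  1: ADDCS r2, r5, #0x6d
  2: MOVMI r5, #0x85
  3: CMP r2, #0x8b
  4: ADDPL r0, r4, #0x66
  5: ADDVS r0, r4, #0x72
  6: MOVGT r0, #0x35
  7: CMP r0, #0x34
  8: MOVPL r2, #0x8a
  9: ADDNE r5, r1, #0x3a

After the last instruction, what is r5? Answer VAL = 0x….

VAL = 0x22

[0] flags=1010 → (cmp)
[1] flags=1010 CS?T → r2=0x65
[2] flags=1010 MI?T → r5=0x85
[3] flags=1001 → (cmp)
[4] flags=1001 PL?F → skip
[5] flags=1001 VS?T → r0=0xc4
[6] flags=1001 GT?T → r0=0x35
[7] flags=0010 → (cmp)
[8] flags=0010 PL?T → r2=0x8a
[9] flags=0010 NE?T → r5=0x22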